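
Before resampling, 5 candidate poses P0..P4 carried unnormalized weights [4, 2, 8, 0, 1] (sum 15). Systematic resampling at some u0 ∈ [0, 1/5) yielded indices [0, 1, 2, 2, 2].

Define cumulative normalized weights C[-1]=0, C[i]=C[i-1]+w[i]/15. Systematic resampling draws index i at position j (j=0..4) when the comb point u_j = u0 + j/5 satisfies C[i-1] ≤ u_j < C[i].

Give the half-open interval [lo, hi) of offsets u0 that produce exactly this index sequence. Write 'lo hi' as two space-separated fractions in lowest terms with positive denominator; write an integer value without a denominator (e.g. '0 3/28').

C = [4/15, 2/5, 14/15, 14/15, 1]
j=0 picked index 0: u0 ∈ [0, 4/15)
j=1 picked index 1: u0 ∈ [1/15, 1/5)
j=2 picked index 2: u0 ∈ [0, 8/15)
j=3 picked index 2: u0 ∈ [-1/5, 1/3)
j=4 picked index 2: u0 ∈ [-2/5, 2/15)
intersection: [1/15, 2/15)

1/15 2/15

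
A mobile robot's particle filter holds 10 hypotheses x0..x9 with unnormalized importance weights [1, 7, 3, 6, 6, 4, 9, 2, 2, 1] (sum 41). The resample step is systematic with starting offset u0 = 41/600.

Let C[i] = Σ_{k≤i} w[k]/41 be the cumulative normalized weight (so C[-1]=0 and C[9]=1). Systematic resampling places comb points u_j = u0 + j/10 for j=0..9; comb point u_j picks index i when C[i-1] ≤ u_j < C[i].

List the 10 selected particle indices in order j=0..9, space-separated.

1 1 3 3 4 5 6 6 6 8

C = [1/41, 8/41, 11/41, 17/41, 23/41, 27/41, 36/41, 38/41, 40/41, 1]
j=0: u_0=41/600 ∈ [1/41, 8/41) → index 1
j=1: u_1=101/600 ∈ [1/41, 8/41) → index 1
j=2: u_2=161/600 ∈ [11/41, 17/41) → index 3
j=3: u_3=221/600 ∈ [11/41, 17/41) → index 3
j=4: u_4=281/600 ∈ [17/41, 23/41) → index 4
j=5: u_5=341/600 ∈ [23/41, 27/41) → index 5
j=6: u_6=401/600 ∈ [27/41, 36/41) → index 6
j=7: u_7=461/600 ∈ [27/41, 36/41) → index 6
j=8: u_8=521/600 ∈ [27/41, 36/41) → index 6
j=9: u_9=581/600 ∈ [38/41, 40/41) → index 8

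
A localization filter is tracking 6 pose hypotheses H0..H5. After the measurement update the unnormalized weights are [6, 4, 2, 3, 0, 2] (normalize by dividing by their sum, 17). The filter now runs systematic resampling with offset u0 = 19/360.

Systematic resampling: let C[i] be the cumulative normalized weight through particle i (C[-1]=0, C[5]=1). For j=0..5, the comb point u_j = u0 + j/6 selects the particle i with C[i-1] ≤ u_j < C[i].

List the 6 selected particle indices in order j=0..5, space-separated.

C = [6/17, 10/17, 12/17, 15/17, 15/17, 1]
j=0: u_0=19/360 ∈ [0, 6/17) → index 0
j=1: u_1=79/360 ∈ [0, 6/17) → index 0
j=2: u_2=139/360 ∈ [6/17, 10/17) → index 1
j=3: u_3=199/360 ∈ [6/17, 10/17) → index 1
j=4: u_4=259/360 ∈ [12/17, 15/17) → index 3
j=5: u_5=319/360 ∈ [15/17, 1) → index 5

0 0 1 1 3 5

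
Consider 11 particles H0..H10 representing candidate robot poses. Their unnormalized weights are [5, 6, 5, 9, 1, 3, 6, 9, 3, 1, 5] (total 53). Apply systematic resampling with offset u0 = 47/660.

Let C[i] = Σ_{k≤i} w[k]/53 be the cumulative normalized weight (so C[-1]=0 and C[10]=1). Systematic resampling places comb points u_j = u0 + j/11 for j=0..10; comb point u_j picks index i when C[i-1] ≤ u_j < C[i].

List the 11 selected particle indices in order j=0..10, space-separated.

C = [5/53, 11/53, 16/53, 25/53, 26/53, 29/53, 35/53, 44/53, 47/53, 48/53, 1]
j=0: u_0=47/660 ∈ [0, 5/53) → index 0
j=1: u_1=107/660 ∈ [5/53, 11/53) → index 1
j=2: u_2=167/660 ∈ [11/53, 16/53) → index 2
j=3: u_3=227/660 ∈ [16/53, 25/53) → index 3
j=4: u_4=287/660 ∈ [16/53, 25/53) → index 3
j=5: u_5=347/660 ∈ [26/53, 29/53) → index 5
j=6: u_6=37/60 ∈ [29/53, 35/53) → index 6
j=7: u_7=467/660 ∈ [35/53, 44/53) → index 7
j=8: u_8=527/660 ∈ [35/53, 44/53) → index 7
j=9: u_9=587/660 ∈ [47/53, 48/53) → index 9
j=10: u_10=647/660 ∈ [48/53, 1) → index 10

0 1 2 3 3 5 6 7 7 9 10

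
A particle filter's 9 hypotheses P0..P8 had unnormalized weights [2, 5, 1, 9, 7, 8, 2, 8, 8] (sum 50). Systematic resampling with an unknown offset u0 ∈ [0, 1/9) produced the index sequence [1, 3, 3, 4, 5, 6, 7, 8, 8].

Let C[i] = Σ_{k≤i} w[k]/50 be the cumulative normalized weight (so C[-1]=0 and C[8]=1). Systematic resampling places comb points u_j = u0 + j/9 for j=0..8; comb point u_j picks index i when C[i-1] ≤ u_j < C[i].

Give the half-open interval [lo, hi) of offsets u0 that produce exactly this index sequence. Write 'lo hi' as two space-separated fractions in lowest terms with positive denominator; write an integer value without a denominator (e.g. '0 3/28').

C = [1/25, 7/50, 4/25, 17/50, 12/25, 16/25, 17/25, 21/25, 1]
j=0 picked index 1: u0 ∈ [1/25, 7/50)
j=1 picked index 3: u0 ∈ [11/225, 103/450)
j=2 picked index 3: u0 ∈ [-14/225, 53/450)
j=3 picked index 4: u0 ∈ [1/150, 11/75)
j=4 picked index 5: u0 ∈ [8/225, 44/225)
j=5 picked index 6: u0 ∈ [19/225, 28/225)
j=6 picked index 7: u0 ∈ [1/75, 13/75)
j=7 picked index 8: u0 ∈ [14/225, 2/9)
j=8 picked index 8: u0 ∈ [-11/225, 1/9)
intersection: [19/225, 1/9)

19/225 1/9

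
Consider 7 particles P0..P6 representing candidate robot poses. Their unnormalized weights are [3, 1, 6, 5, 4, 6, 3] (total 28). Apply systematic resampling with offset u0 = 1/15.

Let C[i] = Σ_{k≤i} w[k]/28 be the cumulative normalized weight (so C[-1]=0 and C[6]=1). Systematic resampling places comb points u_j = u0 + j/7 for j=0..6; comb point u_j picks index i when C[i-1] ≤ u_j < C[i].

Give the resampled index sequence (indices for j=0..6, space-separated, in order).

C = [3/28, 1/7, 5/14, 15/28, 19/28, 25/28, 1]
j=0: u_0=1/15 ∈ [0, 3/28) → index 0
j=1: u_1=22/105 ∈ [1/7, 5/14) → index 2
j=2: u_2=37/105 ∈ [1/7, 5/14) → index 2
j=3: u_3=52/105 ∈ [5/14, 15/28) → index 3
j=4: u_4=67/105 ∈ [15/28, 19/28) → index 4
j=5: u_5=82/105 ∈ [19/28, 25/28) → index 5
j=6: u_6=97/105 ∈ [25/28, 1) → index 6

0 2 2 3 4 5 6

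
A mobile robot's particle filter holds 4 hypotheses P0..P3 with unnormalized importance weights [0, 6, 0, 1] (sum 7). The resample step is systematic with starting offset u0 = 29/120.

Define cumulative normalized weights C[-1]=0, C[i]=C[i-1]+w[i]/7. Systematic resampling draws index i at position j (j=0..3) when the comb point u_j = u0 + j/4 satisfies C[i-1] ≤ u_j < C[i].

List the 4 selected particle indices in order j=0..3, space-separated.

C = [0, 6/7, 6/7, 1]
j=0: u_0=29/120 ∈ [0, 6/7) → index 1
j=1: u_1=59/120 ∈ [0, 6/7) → index 1
j=2: u_2=89/120 ∈ [0, 6/7) → index 1
j=3: u_3=119/120 ∈ [6/7, 1) → index 3

1 1 1 3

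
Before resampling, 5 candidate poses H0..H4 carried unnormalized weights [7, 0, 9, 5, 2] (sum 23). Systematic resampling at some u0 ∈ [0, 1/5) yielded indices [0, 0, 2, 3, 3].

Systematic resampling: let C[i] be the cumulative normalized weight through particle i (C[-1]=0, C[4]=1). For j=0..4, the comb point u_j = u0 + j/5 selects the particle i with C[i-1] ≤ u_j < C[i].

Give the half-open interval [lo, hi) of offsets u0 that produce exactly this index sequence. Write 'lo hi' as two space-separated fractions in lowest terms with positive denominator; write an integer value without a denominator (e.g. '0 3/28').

C = [7/23, 7/23, 16/23, 21/23, 1]
j=0 picked index 0: u0 ∈ [0, 7/23)
j=1 picked index 0: u0 ∈ [-1/5, 12/115)
j=2 picked index 2: u0 ∈ [-11/115, 34/115)
j=3 picked index 3: u0 ∈ [11/115, 36/115)
j=4 picked index 3: u0 ∈ [-12/115, 13/115)
intersection: [11/115, 12/115)

11/115 12/115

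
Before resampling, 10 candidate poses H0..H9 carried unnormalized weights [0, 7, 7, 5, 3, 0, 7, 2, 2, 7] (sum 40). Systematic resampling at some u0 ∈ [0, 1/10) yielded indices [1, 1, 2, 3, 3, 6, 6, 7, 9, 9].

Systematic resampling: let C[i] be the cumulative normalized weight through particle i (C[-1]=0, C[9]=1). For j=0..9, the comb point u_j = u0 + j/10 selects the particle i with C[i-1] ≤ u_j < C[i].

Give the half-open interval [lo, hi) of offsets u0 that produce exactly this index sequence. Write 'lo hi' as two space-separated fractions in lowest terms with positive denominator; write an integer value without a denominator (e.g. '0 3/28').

1/20 3/40

C = [0, 7/40, 7/20, 19/40, 11/20, 11/20, 29/40, 31/40, 33/40, 1]
j=0 picked index 1: u0 ∈ [0, 7/40)
j=1 picked index 1: u0 ∈ [-1/10, 3/40)
j=2 picked index 2: u0 ∈ [-1/40, 3/20)
j=3 picked index 3: u0 ∈ [1/20, 7/40)
j=4 picked index 3: u0 ∈ [-1/20, 3/40)
j=5 picked index 6: u0 ∈ [1/20, 9/40)
j=6 picked index 6: u0 ∈ [-1/20, 1/8)
j=7 picked index 7: u0 ∈ [1/40, 3/40)
j=8 picked index 9: u0 ∈ [1/40, 1/5)
j=9 picked index 9: u0 ∈ [-3/40, 1/10)
intersection: [1/20, 3/40)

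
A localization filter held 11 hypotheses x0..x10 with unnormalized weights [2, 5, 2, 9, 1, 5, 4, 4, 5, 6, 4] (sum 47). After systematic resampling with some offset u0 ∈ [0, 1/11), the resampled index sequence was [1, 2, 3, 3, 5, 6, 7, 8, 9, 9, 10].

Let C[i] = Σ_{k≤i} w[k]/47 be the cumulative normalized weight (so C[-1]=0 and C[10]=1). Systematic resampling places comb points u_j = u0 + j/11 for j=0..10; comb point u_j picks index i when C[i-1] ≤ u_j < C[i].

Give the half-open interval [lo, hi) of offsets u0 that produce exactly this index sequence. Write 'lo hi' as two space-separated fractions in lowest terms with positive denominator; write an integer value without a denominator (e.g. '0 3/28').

C = [2/47, 7/47, 9/47, 18/47, 19/47, 24/47, 28/47, 32/47, 37/47, 43/47, 1]
j=0 picked index 1: u0 ∈ [2/47, 7/47)
j=1 picked index 2: u0 ∈ [30/517, 52/517)
j=2 picked index 3: u0 ∈ [5/517, 104/517)
j=3 picked index 3: u0 ∈ [-42/517, 57/517)
j=4 picked index 5: u0 ∈ [21/517, 76/517)
j=5 picked index 6: u0 ∈ [29/517, 73/517)
j=6 picked index 7: u0 ∈ [26/517, 70/517)
j=7 picked index 8: u0 ∈ [23/517, 78/517)
j=8 picked index 9: u0 ∈ [31/517, 97/517)
j=9 picked index 9: u0 ∈ [-16/517, 50/517)
j=10 picked index 10: u0 ∈ [3/517, 1/11)
intersection: [31/517, 1/11)

31/517 1/11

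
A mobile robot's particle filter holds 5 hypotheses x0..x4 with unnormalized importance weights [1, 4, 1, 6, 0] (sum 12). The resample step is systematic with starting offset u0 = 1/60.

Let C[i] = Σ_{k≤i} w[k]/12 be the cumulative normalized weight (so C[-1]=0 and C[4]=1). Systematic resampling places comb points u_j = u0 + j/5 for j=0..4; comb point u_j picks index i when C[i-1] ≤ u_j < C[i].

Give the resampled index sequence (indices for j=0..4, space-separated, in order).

0 1 2 3 3

C = [1/12, 5/12, 1/2, 1, 1]
j=0: u_0=1/60 ∈ [0, 1/12) → index 0
j=1: u_1=13/60 ∈ [1/12, 5/12) → index 1
j=2: u_2=5/12 ∈ [5/12, 1/2) → index 2
j=3: u_3=37/60 ∈ [1/2, 1) → index 3
j=4: u_4=49/60 ∈ [1/2, 1) → index 3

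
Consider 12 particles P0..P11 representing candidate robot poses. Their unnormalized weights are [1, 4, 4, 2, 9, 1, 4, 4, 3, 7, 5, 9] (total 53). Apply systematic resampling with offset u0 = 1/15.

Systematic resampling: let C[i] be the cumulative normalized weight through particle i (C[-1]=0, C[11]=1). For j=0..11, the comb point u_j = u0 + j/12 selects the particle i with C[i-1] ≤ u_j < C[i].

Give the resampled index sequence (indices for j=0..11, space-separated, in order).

C = [1/53, 5/53, 9/53, 11/53, 20/53, 21/53, 25/53, 29/53, 32/53, 39/53, 44/53, 1]
j=0: u_0=1/15 ∈ [1/53, 5/53) → index 1
j=1: u_1=3/20 ∈ [5/53, 9/53) → index 2
j=2: u_2=7/30 ∈ [11/53, 20/53) → index 4
j=3: u_3=19/60 ∈ [11/53, 20/53) → index 4
j=4: u_4=2/5 ∈ [21/53, 25/53) → index 6
j=5: u_5=29/60 ∈ [25/53, 29/53) → index 7
j=6: u_6=17/30 ∈ [29/53, 32/53) → index 8
j=7: u_7=13/20 ∈ [32/53, 39/53) → index 9
j=8: u_8=11/15 ∈ [32/53, 39/53) → index 9
j=9: u_9=49/60 ∈ [39/53, 44/53) → index 10
j=10: u_10=9/10 ∈ [44/53, 1) → index 11
j=11: u_11=59/60 ∈ [44/53, 1) → index 11

1 2 4 4 6 7 8 9 9 10 11 11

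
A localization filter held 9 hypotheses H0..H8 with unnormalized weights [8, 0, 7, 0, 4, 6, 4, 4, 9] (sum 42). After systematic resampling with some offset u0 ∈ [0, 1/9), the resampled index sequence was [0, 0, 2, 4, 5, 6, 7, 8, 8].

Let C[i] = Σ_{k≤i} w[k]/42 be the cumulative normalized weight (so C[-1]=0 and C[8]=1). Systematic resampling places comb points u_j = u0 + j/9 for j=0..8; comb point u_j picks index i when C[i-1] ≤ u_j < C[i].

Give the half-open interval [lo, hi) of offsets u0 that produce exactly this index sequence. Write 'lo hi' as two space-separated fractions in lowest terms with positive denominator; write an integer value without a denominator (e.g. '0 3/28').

5/126 5/63

C = [4/21, 4/21, 5/14, 5/14, 19/42, 25/42, 29/42, 11/14, 1]
j=0 picked index 0: u0 ∈ [0, 4/21)
j=1 picked index 0: u0 ∈ [-1/9, 5/63)
j=2 picked index 2: u0 ∈ [-2/63, 17/126)
j=3 picked index 4: u0 ∈ [1/42, 5/42)
j=4 picked index 5: u0 ∈ [1/126, 19/126)
j=5 picked index 6: u0 ∈ [5/126, 17/126)
j=6 picked index 7: u0 ∈ [1/42, 5/42)
j=7 picked index 8: u0 ∈ [1/126, 2/9)
j=8 picked index 8: u0 ∈ [-13/126, 1/9)
intersection: [5/126, 5/63)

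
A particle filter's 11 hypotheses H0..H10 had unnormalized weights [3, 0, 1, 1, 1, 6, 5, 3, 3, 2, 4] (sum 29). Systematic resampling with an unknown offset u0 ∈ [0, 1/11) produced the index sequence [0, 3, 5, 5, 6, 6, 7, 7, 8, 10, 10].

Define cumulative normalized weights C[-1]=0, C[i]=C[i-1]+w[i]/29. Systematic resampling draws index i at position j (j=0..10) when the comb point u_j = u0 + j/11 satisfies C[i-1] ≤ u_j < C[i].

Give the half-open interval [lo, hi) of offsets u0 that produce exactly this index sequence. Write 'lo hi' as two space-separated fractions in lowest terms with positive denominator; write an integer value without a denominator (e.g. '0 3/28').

16/319 17/319

C = [3/29, 3/29, 4/29, 5/29, 6/29, 12/29, 17/29, 20/29, 23/29, 25/29, 1]
j=0 picked index 0: u0 ∈ [0, 3/29)
j=1 picked index 3: u0 ∈ [15/319, 26/319)
j=2 picked index 5: u0 ∈ [8/319, 74/319)
j=3 picked index 5: u0 ∈ [-21/319, 45/319)
j=4 picked index 6: u0 ∈ [16/319, 71/319)
j=5 picked index 6: u0 ∈ [-13/319, 42/319)
j=6 picked index 7: u0 ∈ [13/319, 46/319)
j=7 picked index 7: u0 ∈ [-16/319, 17/319)
j=8 picked index 8: u0 ∈ [-12/319, 21/319)
j=9 picked index 10: u0 ∈ [14/319, 2/11)
j=10 picked index 10: u0 ∈ [-15/319, 1/11)
intersection: [16/319, 17/319)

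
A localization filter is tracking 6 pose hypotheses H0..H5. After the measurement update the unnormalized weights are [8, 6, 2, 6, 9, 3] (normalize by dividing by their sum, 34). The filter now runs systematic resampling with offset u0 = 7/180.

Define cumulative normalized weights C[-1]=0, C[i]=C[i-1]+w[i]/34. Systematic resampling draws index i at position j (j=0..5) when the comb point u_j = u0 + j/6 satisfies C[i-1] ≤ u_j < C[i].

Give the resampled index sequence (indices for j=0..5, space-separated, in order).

C = [4/17, 7/17, 8/17, 11/17, 31/34, 1]
j=0: u_0=7/180 ∈ [0, 4/17) → index 0
j=1: u_1=37/180 ∈ [0, 4/17) → index 0
j=2: u_2=67/180 ∈ [4/17, 7/17) → index 1
j=3: u_3=97/180 ∈ [8/17, 11/17) → index 3
j=4: u_4=127/180 ∈ [11/17, 31/34) → index 4
j=5: u_5=157/180 ∈ [11/17, 31/34) → index 4

0 0 1 3 4 4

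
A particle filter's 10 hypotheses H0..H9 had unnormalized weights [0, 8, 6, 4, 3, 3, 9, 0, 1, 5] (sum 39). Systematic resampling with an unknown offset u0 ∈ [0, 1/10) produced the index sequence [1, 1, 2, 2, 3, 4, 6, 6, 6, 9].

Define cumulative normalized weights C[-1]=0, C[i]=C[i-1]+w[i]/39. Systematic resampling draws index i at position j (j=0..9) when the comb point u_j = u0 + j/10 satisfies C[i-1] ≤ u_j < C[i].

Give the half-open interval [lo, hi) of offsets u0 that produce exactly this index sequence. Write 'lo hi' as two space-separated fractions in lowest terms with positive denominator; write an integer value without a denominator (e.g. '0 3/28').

C = [0, 8/39, 14/39, 6/13, 7/13, 8/13, 11/13, 11/13, 34/39, 1]
j=0 picked index 1: u0 ∈ [0, 8/39)
j=1 picked index 1: u0 ∈ [-1/10, 41/390)
j=2 picked index 2: u0 ∈ [1/195, 31/195)
j=3 picked index 2: u0 ∈ [-37/390, 23/390)
j=4 picked index 3: u0 ∈ [-8/195, 4/65)
j=5 picked index 4: u0 ∈ [-1/26, 1/26)
j=6 picked index 6: u0 ∈ [1/65, 16/65)
j=7 picked index 6: u0 ∈ [-11/130, 19/130)
j=8 picked index 6: u0 ∈ [-12/65, 3/65)
j=9 picked index 9: u0 ∈ [-11/390, 1/10)
intersection: [1/65, 1/26)

1/65 1/26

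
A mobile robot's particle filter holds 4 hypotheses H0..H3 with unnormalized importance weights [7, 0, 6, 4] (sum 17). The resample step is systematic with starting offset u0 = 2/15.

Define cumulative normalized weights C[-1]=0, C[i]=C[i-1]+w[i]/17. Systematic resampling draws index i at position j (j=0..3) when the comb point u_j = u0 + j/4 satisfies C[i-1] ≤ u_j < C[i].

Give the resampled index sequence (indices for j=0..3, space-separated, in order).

0 0 2 3

C = [7/17, 7/17, 13/17, 1]
j=0: u_0=2/15 ∈ [0, 7/17) → index 0
j=1: u_1=23/60 ∈ [0, 7/17) → index 0
j=2: u_2=19/30 ∈ [7/17, 13/17) → index 2
j=3: u_3=53/60 ∈ [13/17, 1) → index 3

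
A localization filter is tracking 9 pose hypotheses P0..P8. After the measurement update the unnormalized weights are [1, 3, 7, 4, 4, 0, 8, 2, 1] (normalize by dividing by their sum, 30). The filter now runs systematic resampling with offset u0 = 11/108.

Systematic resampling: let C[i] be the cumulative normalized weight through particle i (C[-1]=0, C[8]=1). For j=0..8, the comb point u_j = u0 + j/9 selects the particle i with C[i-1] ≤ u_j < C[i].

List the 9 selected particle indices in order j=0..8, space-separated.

C = [1/30, 2/15, 11/30, 1/2, 19/30, 19/30, 9/10, 29/30, 1]
j=0: u_0=11/108 ∈ [1/30, 2/15) → index 1
j=1: u_1=23/108 ∈ [2/15, 11/30) → index 2
j=2: u_2=35/108 ∈ [2/15, 11/30) → index 2
j=3: u_3=47/108 ∈ [11/30, 1/2) → index 3
j=4: u_4=59/108 ∈ [1/2, 19/30) → index 4
j=5: u_5=71/108 ∈ [19/30, 9/10) → index 6
j=6: u_6=83/108 ∈ [19/30, 9/10) → index 6
j=7: u_7=95/108 ∈ [19/30, 9/10) → index 6
j=8: u_8=107/108 ∈ [29/30, 1) → index 8

1 2 2 3 4 6 6 6 8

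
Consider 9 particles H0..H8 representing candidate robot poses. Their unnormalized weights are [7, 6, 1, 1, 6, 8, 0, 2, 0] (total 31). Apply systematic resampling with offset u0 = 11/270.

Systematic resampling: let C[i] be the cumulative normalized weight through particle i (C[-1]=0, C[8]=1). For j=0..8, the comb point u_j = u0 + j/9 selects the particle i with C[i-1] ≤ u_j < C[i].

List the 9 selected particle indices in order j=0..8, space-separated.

C = [7/31, 13/31, 14/31, 15/31, 21/31, 29/31, 29/31, 1, 1]
j=0: u_0=11/270 ∈ [0, 7/31) → index 0
j=1: u_1=41/270 ∈ [0, 7/31) → index 0
j=2: u_2=71/270 ∈ [7/31, 13/31) → index 1
j=3: u_3=101/270 ∈ [7/31, 13/31) → index 1
j=4: u_4=131/270 ∈ [15/31, 21/31) → index 4
j=5: u_5=161/270 ∈ [15/31, 21/31) → index 4
j=6: u_6=191/270 ∈ [21/31, 29/31) → index 5
j=7: u_7=221/270 ∈ [21/31, 29/31) → index 5
j=8: u_8=251/270 ∈ [21/31, 29/31) → index 5

0 0 1 1 4 4 5 5 5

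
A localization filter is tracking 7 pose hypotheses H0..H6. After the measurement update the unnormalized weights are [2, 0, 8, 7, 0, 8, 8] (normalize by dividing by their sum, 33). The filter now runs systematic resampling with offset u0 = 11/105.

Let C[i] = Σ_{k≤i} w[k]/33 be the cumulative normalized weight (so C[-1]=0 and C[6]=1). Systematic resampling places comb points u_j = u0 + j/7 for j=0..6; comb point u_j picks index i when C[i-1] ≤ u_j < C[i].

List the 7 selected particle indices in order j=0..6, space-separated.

C = [2/33, 2/33, 10/33, 17/33, 17/33, 25/33, 1]
j=0: u_0=11/105 ∈ [2/33, 10/33) → index 2
j=1: u_1=26/105 ∈ [2/33, 10/33) → index 2
j=2: u_2=41/105 ∈ [10/33, 17/33) → index 3
j=3: u_3=8/15 ∈ [17/33, 25/33) → index 5
j=4: u_4=71/105 ∈ [17/33, 25/33) → index 5
j=5: u_5=86/105 ∈ [25/33, 1) → index 6
j=6: u_6=101/105 ∈ [25/33, 1) → index 6

2 2 3 5 5 6 6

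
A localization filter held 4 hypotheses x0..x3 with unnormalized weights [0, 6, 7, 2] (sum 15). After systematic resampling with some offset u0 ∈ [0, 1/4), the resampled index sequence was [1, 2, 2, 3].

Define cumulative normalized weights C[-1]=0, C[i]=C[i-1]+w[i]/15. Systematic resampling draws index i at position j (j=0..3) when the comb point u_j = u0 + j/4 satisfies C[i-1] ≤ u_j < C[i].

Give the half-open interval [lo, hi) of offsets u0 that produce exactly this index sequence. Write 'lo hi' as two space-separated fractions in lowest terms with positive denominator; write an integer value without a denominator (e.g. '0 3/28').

C = [0, 2/5, 13/15, 1]
j=0 picked index 1: u0 ∈ [0, 2/5)
j=1 picked index 2: u0 ∈ [3/20, 37/60)
j=2 picked index 2: u0 ∈ [-1/10, 11/30)
j=3 picked index 3: u0 ∈ [7/60, 1/4)
intersection: [3/20, 1/4)

3/20 1/4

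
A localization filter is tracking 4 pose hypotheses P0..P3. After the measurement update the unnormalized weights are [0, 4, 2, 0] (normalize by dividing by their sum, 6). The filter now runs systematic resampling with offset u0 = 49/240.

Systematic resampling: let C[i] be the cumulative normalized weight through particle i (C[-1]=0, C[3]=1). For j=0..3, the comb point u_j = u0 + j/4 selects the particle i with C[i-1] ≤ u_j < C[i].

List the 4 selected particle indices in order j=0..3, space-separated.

1 1 2 2

C = [0, 2/3, 1, 1]
j=0: u_0=49/240 ∈ [0, 2/3) → index 1
j=1: u_1=109/240 ∈ [0, 2/3) → index 1
j=2: u_2=169/240 ∈ [2/3, 1) → index 2
j=3: u_3=229/240 ∈ [2/3, 1) → index 2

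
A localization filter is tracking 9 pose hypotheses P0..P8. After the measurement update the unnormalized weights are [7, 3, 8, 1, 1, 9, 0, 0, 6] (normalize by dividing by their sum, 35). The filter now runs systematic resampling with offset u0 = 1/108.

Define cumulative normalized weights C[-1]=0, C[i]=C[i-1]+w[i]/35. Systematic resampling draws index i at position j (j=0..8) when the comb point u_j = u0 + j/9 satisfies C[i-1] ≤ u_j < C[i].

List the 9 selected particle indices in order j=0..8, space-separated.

0 0 1 2 2 4 5 5 8

C = [1/5, 2/7, 18/35, 19/35, 4/7, 29/35, 29/35, 29/35, 1]
j=0: u_0=1/108 ∈ [0, 1/5) → index 0
j=1: u_1=13/108 ∈ [0, 1/5) → index 0
j=2: u_2=25/108 ∈ [1/5, 2/7) → index 1
j=3: u_3=37/108 ∈ [2/7, 18/35) → index 2
j=4: u_4=49/108 ∈ [2/7, 18/35) → index 2
j=5: u_5=61/108 ∈ [19/35, 4/7) → index 4
j=6: u_6=73/108 ∈ [4/7, 29/35) → index 5
j=7: u_7=85/108 ∈ [4/7, 29/35) → index 5
j=8: u_8=97/108 ∈ [29/35, 1) → index 8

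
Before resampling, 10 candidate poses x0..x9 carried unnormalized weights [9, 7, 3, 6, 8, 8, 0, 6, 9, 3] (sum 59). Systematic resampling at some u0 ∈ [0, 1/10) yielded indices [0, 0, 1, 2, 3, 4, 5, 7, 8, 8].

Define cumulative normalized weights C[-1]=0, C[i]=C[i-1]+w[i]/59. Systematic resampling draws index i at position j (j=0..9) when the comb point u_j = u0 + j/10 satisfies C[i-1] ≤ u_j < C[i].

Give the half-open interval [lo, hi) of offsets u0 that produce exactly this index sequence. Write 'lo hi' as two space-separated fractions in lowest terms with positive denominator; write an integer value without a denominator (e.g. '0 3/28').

C = [9/59, 16/59, 19/59, 25/59, 33/59, 41/59, 41/59, 47/59, 56/59, 1]
j=0 picked index 0: u0 ∈ [0, 9/59)
j=1 picked index 0: u0 ∈ [-1/10, 31/590)
j=2 picked index 1: u0 ∈ [-14/295, 21/295)
j=3 picked index 2: u0 ∈ [-17/590, 13/590)
j=4 picked index 3: u0 ∈ [-23/295, 7/295)
j=5 picked index 4: u0 ∈ [-9/118, 7/118)
j=6 picked index 5: u0 ∈ [-12/295, 28/295)
j=7 picked index 7: u0 ∈ [-3/590, 57/590)
j=8 picked index 8: u0 ∈ [-1/295, 44/295)
j=9 picked index 8: u0 ∈ [-61/590, 29/590)
intersection: [0, 13/590)

0 13/590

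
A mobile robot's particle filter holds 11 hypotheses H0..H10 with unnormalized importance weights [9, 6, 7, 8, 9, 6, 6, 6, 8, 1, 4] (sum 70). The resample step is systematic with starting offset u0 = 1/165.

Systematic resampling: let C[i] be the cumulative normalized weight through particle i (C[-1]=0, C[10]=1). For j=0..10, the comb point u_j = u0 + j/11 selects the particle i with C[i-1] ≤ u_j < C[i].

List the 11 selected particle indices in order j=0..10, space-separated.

C = [9/70, 3/14, 11/35, 3/7, 39/70, 9/14, 51/70, 57/70, 13/14, 33/35, 1]
j=0: u_0=1/165 ∈ [0, 9/70) → index 0
j=1: u_1=16/165 ∈ [0, 9/70) → index 0
j=2: u_2=31/165 ∈ [9/70, 3/14) → index 1
j=3: u_3=46/165 ∈ [3/14, 11/35) → index 2
j=4: u_4=61/165 ∈ [11/35, 3/7) → index 3
j=5: u_5=76/165 ∈ [3/7, 39/70) → index 4
j=6: u_6=91/165 ∈ [3/7, 39/70) → index 4
j=7: u_7=106/165 ∈ [39/70, 9/14) → index 5
j=8: u_8=11/15 ∈ [51/70, 57/70) → index 7
j=9: u_9=136/165 ∈ [57/70, 13/14) → index 8
j=10: u_10=151/165 ∈ [57/70, 13/14) → index 8

0 0 1 2 3 4 4 5 7 8 8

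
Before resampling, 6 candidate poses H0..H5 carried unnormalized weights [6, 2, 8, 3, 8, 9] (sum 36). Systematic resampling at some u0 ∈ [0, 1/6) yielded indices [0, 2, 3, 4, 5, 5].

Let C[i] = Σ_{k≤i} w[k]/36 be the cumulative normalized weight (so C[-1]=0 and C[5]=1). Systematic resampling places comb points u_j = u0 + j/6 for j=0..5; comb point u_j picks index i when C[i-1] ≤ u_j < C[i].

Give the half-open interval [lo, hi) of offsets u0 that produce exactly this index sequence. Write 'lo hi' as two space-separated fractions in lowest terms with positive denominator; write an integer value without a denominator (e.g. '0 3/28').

1/9 1/6

C = [1/6, 2/9, 4/9, 19/36, 3/4, 1]
j=0 picked index 0: u0 ∈ [0, 1/6)
j=1 picked index 2: u0 ∈ [1/18, 5/18)
j=2 picked index 3: u0 ∈ [1/9, 7/36)
j=3 picked index 4: u0 ∈ [1/36, 1/4)
j=4 picked index 5: u0 ∈ [1/12, 1/3)
j=5 picked index 5: u0 ∈ [-1/12, 1/6)
intersection: [1/9, 1/6)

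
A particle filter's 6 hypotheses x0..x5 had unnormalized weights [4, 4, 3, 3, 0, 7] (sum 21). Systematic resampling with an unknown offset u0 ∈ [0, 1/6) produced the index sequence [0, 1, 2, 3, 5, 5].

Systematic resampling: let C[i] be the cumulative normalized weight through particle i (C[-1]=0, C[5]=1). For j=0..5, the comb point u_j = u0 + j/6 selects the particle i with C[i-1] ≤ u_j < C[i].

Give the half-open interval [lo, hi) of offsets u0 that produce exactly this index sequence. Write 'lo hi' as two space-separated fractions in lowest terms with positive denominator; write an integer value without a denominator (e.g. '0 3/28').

C = [4/21, 8/21, 11/21, 2/3, 2/3, 1]
j=0 picked index 0: u0 ∈ [0, 4/21)
j=1 picked index 1: u0 ∈ [1/42, 3/14)
j=2 picked index 2: u0 ∈ [1/21, 4/21)
j=3 picked index 3: u0 ∈ [1/42, 1/6)
j=4 picked index 5: u0 ∈ [0, 1/3)
j=5 picked index 5: u0 ∈ [-1/6, 1/6)
intersection: [1/21, 1/6)

1/21 1/6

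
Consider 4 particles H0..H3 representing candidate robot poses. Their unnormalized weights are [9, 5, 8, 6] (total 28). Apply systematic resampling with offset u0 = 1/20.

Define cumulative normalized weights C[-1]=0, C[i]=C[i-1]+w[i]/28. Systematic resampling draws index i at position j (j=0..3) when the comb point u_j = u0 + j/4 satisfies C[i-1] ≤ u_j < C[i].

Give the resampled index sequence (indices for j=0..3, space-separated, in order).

C = [9/28, 1/2, 11/14, 1]
j=0: u_0=1/20 ∈ [0, 9/28) → index 0
j=1: u_1=3/10 ∈ [0, 9/28) → index 0
j=2: u_2=11/20 ∈ [1/2, 11/14) → index 2
j=3: u_3=4/5 ∈ [11/14, 1) → index 3

0 0 2 3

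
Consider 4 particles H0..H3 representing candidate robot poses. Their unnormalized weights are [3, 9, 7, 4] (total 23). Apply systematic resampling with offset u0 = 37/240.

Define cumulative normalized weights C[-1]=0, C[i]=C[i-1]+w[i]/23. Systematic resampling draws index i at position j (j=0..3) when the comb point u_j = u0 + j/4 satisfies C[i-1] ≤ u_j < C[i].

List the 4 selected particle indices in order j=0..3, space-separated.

1 1 2 3

C = [3/23, 12/23, 19/23, 1]
j=0: u_0=37/240 ∈ [3/23, 12/23) → index 1
j=1: u_1=97/240 ∈ [3/23, 12/23) → index 1
j=2: u_2=157/240 ∈ [12/23, 19/23) → index 2
j=3: u_3=217/240 ∈ [19/23, 1) → index 3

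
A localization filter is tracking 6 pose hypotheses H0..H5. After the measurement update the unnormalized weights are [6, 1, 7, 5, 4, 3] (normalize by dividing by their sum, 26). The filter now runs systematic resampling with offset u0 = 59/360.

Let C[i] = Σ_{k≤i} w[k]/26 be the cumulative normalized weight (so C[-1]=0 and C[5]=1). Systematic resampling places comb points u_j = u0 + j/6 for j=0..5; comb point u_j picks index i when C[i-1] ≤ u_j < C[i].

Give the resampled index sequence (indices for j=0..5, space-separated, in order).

0 2 2 3 4 5

C = [3/13, 7/26, 7/13, 19/26, 23/26, 1]
j=0: u_0=59/360 ∈ [0, 3/13) → index 0
j=1: u_1=119/360 ∈ [7/26, 7/13) → index 2
j=2: u_2=179/360 ∈ [7/26, 7/13) → index 2
j=3: u_3=239/360 ∈ [7/13, 19/26) → index 3
j=4: u_4=299/360 ∈ [19/26, 23/26) → index 4
j=5: u_5=359/360 ∈ [23/26, 1) → index 5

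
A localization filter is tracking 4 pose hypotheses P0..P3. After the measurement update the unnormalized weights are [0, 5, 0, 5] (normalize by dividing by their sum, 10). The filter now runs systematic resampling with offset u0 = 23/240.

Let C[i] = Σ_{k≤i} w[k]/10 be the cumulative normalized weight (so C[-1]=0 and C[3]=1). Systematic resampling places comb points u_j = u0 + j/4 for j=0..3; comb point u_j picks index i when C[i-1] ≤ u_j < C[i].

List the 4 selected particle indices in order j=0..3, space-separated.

C = [0, 1/2, 1/2, 1]
j=0: u_0=23/240 ∈ [0, 1/2) → index 1
j=1: u_1=83/240 ∈ [0, 1/2) → index 1
j=2: u_2=143/240 ∈ [1/2, 1) → index 3
j=3: u_3=203/240 ∈ [1/2, 1) → index 3

1 1 3 3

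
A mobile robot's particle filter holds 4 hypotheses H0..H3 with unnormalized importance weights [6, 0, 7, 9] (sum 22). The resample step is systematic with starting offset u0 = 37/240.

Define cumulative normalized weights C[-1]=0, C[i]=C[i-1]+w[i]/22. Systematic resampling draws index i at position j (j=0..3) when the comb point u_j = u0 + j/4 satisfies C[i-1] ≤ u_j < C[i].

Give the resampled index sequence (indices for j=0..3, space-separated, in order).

0 2 3 3

C = [3/11, 3/11, 13/22, 1]
j=0: u_0=37/240 ∈ [0, 3/11) → index 0
j=1: u_1=97/240 ∈ [3/11, 13/22) → index 2
j=2: u_2=157/240 ∈ [13/22, 1) → index 3
j=3: u_3=217/240 ∈ [13/22, 1) → index 3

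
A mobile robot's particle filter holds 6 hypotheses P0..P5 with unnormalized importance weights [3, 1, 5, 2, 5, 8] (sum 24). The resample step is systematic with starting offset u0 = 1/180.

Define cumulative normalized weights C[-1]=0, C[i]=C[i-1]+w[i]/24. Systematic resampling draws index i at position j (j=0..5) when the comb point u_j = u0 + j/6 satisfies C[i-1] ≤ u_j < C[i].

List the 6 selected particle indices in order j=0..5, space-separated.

C = [1/8, 1/6, 3/8, 11/24, 2/3, 1]
j=0: u_0=1/180 ∈ [0, 1/8) → index 0
j=1: u_1=31/180 ∈ [1/6, 3/8) → index 2
j=2: u_2=61/180 ∈ [1/6, 3/8) → index 2
j=3: u_3=91/180 ∈ [11/24, 2/3) → index 4
j=4: u_4=121/180 ∈ [2/3, 1) → index 5
j=5: u_5=151/180 ∈ [2/3, 1) → index 5

0 2 2 4 5 5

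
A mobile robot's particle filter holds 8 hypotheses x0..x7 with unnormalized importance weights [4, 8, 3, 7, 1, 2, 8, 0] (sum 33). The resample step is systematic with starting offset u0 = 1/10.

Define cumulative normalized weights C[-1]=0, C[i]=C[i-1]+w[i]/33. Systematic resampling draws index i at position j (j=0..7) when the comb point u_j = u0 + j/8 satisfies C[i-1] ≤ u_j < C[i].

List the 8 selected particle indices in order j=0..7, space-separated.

C = [4/33, 4/11, 5/11, 2/3, 23/33, 25/33, 1, 1]
j=0: u_0=1/10 ∈ [0, 4/33) → index 0
j=1: u_1=9/40 ∈ [4/33, 4/11) → index 1
j=2: u_2=7/20 ∈ [4/33, 4/11) → index 1
j=3: u_3=19/40 ∈ [5/11, 2/3) → index 3
j=4: u_4=3/5 ∈ [5/11, 2/3) → index 3
j=5: u_5=29/40 ∈ [23/33, 25/33) → index 5
j=6: u_6=17/20 ∈ [25/33, 1) → index 6
j=7: u_7=39/40 ∈ [25/33, 1) → index 6

0 1 1 3 3 5 6 6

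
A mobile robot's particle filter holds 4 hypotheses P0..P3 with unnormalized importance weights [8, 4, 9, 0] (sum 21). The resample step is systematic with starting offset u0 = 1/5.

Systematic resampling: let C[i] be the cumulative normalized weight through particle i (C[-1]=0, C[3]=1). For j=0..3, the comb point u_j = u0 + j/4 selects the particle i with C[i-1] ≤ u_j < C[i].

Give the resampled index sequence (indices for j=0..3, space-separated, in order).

C = [8/21, 4/7, 1, 1]
j=0: u_0=1/5 ∈ [0, 8/21) → index 0
j=1: u_1=9/20 ∈ [8/21, 4/7) → index 1
j=2: u_2=7/10 ∈ [4/7, 1) → index 2
j=3: u_3=19/20 ∈ [4/7, 1) → index 2

0 1 2 2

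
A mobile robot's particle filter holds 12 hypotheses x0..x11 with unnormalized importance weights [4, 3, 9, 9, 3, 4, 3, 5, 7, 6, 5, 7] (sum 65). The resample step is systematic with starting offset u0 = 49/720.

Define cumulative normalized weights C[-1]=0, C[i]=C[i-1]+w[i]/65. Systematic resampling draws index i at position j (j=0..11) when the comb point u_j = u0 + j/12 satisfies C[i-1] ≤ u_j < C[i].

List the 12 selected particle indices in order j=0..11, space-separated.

1 2 2 3 4 5 7 8 9 10 11 11

C = [4/65, 7/65, 16/65, 5/13, 28/65, 32/65, 7/13, 8/13, 47/65, 53/65, 58/65, 1]
j=0: u_0=49/720 ∈ [4/65, 7/65) → index 1
j=1: u_1=109/720 ∈ [7/65, 16/65) → index 2
j=2: u_2=169/720 ∈ [7/65, 16/65) → index 2
j=3: u_3=229/720 ∈ [16/65, 5/13) → index 3
j=4: u_4=289/720 ∈ [5/13, 28/65) → index 4
j=5: u_5=349/720 ∈ [28/65, 32/65) → index 5
j=6: u_6=409/720 ∈ [7/13, 8/13) → index 7
j=7: u_7=469/720 ∈ [8/13, 47/65) → index 8
j=8: u_8=529/720 ∈ [47/65, 53/65) → index 9
j=9: u_9=589/720 ∈ [53/65, 58/65) → index 10
j=10: u_10=649/720 ∈ [58/65, 1) → index 11
j=11: u_11=709/720 ∈ [58/65, 1) → index 11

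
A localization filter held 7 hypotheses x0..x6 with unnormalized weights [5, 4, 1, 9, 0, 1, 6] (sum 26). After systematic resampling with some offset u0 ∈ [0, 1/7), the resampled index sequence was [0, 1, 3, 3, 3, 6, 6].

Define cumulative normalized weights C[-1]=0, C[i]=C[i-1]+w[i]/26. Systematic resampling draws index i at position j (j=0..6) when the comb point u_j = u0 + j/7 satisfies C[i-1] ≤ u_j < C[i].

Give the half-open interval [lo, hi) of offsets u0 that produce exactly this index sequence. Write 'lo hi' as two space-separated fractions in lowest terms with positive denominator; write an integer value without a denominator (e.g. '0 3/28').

9/91 1/7

C = [5/26, 9/26, 5/13, 19/26, 19/26, 10/13, 1]
j=0 picked index 0: u0 ∈ [0, 5/26)
j=1 picked index 1: u0 ∈ [9/182, 37/182)
j=2 picked index 3: u0 ∈ [9/91, 81/182)
j=3 picked index 3: u0 ∈ [-4/91, 55/182)
j=4 picked index 3: u0 ∈ [-17/91, 29/182)
j=5 picked index 6: u0 ∈ [5/91, 2/7)
j=6 picked index 6: u0 ∈ [-8/91, 1/7)
intersection: [9/91, 1/7)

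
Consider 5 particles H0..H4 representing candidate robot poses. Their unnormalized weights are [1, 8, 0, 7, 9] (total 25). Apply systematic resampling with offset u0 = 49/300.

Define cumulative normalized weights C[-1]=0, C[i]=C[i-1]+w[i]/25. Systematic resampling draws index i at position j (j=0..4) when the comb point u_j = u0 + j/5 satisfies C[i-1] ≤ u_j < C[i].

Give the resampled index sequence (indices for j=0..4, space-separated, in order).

C = [1/25, 9/25, 9/25, 16/25, 1]
j=0: u_0=49/300 ∈ [1/25, 9/25) → index 1
j=1: u_1=109/300 ∈ [9/25, 16/25) → index 3
j=2: u_2=169/300 ∈ [9/25, 16/25) → index 3
j=3: u_3=229/300 ∈ [16/25, 1) → index 4
j=4: u_4=289/300 ∈ [16/25, 1) → index 4

1 3 3 4 4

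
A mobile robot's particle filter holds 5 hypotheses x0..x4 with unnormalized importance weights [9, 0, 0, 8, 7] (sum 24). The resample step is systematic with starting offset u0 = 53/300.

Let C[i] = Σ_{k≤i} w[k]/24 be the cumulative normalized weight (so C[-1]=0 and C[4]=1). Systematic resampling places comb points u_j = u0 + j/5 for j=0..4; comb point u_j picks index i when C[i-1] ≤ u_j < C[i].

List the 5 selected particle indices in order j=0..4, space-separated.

C = [3/8, 3/8, 3/8, 17/24, 1]
j=0: u_0=53/300 ∈ [0, 3/8) → index 0
j=1: u_1=113/300 ∈ [3/8, 17/24) → index 3
j=2: u_2=173/300 ∈ [3/8, 17/24) → index 3
j=3: u_3=233/300 ∈ [17/24, 1) → index 4
j=4: u_4=293/300 ∈ [17/24, 1) → index 4

0 3 3 4 4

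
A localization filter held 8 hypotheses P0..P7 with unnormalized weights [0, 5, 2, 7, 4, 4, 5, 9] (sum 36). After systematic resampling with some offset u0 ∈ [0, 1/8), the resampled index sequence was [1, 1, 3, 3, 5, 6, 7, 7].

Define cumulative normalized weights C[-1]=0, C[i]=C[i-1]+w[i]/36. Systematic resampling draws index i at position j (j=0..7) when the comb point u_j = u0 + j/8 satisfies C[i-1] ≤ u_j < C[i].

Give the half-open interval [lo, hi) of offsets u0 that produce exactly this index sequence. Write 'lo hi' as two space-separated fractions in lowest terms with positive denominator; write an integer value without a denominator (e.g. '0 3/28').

C = [0, 5/36, 7/36, 7/18, 1/2, 11/18, 3/4, 1]
j=0 picked index 1: u0 ∈ [0, 5/36)
j=1 picked index 1: u0 ∈ [-1/8, 1/72)
j=2 picked index 3: u0 ∈ [-1/18, 5/36)
j=3 picked index 3: u0 ∈ [-13/72, 1/72)
j=4 picked index 5: u0 ∈ [0, 1/9)
j=5 picked index 6: u0 ∈ [-1/72, 1/8)
j=6 picked index 7: u0 ∈ [0, 1/4)
j=7 picked index 7: u0 ∈ [-1/8, 1/8)
intersection: [0, 1/72)

0 1/72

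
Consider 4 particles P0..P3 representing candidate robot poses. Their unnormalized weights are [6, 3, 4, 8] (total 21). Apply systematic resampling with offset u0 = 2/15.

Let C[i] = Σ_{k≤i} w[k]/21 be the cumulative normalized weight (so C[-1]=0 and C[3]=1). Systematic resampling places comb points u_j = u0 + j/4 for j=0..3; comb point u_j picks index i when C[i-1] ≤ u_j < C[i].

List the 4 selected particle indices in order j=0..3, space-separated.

0 1 3 3

C = [2/7, 3/7, 13/21, 1]
j=0: u_0=2/15 ∈ [0, 2/7) → index 0
j=1: u_1=23/60 ∈ [2/7, 3/7) → index 1
j=2: u_2=19/30 ∈ [13/21, 1) → index 3
j=3: u_3=53/60 ∈ [13/21, 1) → index 3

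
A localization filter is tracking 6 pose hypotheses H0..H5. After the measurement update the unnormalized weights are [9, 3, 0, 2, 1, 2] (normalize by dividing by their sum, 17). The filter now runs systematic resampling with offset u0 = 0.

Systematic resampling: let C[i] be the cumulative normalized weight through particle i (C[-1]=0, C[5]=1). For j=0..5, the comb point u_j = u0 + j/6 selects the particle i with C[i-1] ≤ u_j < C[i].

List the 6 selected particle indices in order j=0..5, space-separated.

0 0 0 0 1 4

C = [9/17, 12/17, 12/17, 14/17, 15/17, 1]
j=0: u_0=0 ∈ [0, 9/17) → index 0
j=1: u_1=1/6 ∈ [0, 9/17) → index 0
j=2: u_2=1/3 ∈ [0, 9/17) → index 0
j=3: u_3=1/2 ∈ [0, 9/17) → index 0
j=4: u_4=2/3 ∈ [9/17, 12/17) → index 1
j=5: u_5=5/6 ∈ [14/17, 15/17) → index 4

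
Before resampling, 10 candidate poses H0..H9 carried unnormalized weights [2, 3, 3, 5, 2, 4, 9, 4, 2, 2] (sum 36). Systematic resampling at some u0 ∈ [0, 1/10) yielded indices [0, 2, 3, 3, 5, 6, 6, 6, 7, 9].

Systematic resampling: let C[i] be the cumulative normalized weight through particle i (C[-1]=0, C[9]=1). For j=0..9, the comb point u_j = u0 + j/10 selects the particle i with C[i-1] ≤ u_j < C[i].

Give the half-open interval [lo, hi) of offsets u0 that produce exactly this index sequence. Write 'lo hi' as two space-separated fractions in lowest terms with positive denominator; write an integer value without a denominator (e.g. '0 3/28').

C = [1/18, 5/36, 2/9, 13/36, 5/12, 19/36, 7/9, 8/9, 17/18, 1]
j=0 picked index 0: u0 ∈ [0, 1/18)
j=1 picked index 2: u0 ∈ [7/180, 11/90)
j=2 picked index 3: u0 ∈ [1/45, 29/180)
j=3 picked index 3: u0 ∈ [-7/90, 11/180)
j=4 picked index 5: u0 ∈ [1/60, 23/180)
j=5 picked index 6: u0 ∈ [1/36, 5/18)
j=6 picked index 6: u0 ∈ [-13/180, 8/45)
j=7 picked index 6: u0 ∈ [-31/180, 7/90)
j=8 picked index 7: u0 ∈ [-1/45, 4/45)
j=9 picked index 9: u0 ∈ [2/45, 1/10)
intersection: [2/45, 1/18)

2/45 1/18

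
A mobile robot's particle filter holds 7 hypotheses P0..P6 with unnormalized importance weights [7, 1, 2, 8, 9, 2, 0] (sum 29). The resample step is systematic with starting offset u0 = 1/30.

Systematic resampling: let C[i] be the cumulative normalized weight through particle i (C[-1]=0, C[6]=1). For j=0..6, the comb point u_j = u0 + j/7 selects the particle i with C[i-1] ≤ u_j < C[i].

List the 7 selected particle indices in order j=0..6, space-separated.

C = [7/29, 8/29, 10/29, 18/29, 27/29, 1, 1]
j=0: u_0=1/30 ∈ [0, 7/29) → index 0
j=1: u_1=37/210 ∈ [0, 7/29) → index 0
j=2: u_2=67/210 ∈ [8/29, 10/29) → index 2
j=3: u_3=97/210 ∈ [10/29, 18/29) → index 3
j=4: u_4=127/210 ∈ [10/29, 18/29) → index 3
j=5: u_5=157/210 ∈ [18/29, 27/29) → index 4
j=6: u_6=187/210 ∈ [18/29, 27/29) → index 4

0 0 2 3 3 4 4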